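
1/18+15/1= 271/18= 15.06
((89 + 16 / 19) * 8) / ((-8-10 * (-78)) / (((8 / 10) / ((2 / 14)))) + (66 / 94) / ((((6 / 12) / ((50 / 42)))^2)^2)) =41608043064 / 9286870445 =4.48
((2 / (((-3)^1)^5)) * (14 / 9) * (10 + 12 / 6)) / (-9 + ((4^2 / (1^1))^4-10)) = -112 / 47761893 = -0.00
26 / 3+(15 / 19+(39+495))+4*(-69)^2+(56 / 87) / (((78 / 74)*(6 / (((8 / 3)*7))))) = 11365803119 / 580203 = 19589.36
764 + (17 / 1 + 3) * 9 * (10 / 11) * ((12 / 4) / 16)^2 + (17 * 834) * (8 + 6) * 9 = 629093609 / 352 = 1787197.75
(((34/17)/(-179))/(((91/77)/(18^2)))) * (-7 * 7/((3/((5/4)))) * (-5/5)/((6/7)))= -169785/2327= -72.96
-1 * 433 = -433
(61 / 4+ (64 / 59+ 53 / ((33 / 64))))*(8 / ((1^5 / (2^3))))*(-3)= -14843632 / 649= -22871.54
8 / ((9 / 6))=16 / 3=5.33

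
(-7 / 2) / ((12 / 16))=-14 / 3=-4.67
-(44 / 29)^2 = -1936 / 841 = -2.30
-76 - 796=-872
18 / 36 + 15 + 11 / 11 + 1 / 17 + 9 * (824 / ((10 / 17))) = 2146039 / 170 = 12623.76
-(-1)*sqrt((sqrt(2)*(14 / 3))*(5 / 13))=sqrt(1365)*2^(3 / 4) / 39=1.59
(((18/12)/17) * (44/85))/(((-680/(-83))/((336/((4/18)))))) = 1035342/122825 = 8.43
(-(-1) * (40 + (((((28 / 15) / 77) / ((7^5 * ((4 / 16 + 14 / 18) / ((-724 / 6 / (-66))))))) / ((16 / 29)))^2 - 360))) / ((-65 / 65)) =407649660848160359999 / 1273905190150587225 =320.00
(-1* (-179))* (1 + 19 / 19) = 358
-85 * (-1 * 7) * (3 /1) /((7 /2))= 510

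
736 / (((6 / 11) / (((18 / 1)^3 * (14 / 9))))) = 12241152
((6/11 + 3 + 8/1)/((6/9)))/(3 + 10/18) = 4.87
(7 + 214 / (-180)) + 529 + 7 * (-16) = 38053 / 90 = 422.81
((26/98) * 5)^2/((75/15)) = 845/2401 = 0.35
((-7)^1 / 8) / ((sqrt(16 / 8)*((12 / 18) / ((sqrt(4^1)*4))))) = -21*sqrt(2) / 4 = -7.42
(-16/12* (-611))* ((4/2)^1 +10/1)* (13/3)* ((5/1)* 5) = 1059066.67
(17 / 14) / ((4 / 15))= 255 / 56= 4.55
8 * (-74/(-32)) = 37/2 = 18.50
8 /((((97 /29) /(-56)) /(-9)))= 116928 /97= 1205.44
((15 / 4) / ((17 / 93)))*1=20.51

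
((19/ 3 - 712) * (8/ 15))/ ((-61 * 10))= 8468/ 13725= 0.62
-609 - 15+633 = 9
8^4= 4096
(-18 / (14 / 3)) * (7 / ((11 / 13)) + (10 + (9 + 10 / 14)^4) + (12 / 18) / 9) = -6363351721 / 184877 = -34419.38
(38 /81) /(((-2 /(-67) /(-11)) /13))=-182039 /81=-2247.40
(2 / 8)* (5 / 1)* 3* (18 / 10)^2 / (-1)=-243 / 20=-12.15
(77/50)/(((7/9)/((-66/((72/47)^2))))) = -267289/4800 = -55.69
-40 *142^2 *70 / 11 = -56459200 / 11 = -5132654.55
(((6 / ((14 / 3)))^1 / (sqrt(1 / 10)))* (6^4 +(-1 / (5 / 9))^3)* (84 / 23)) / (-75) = -5805756* sqrt(10) / 71875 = -255.44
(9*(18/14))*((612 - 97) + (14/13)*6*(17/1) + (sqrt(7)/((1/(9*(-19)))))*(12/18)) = 657963/91 - 9234*sqrt(7)/7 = 3740.24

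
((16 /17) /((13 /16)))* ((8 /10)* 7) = 7168 /1105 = 6.49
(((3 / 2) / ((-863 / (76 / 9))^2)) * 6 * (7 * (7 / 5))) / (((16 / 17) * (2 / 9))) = 300713 / 7447690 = 0.04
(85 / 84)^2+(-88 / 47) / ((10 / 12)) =-2027693 / 1658160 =-1.22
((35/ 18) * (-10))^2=30625/ 81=378.09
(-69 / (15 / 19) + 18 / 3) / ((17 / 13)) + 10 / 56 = -147723 / 2380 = -62.07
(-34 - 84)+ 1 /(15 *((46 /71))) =-81349 /690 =-117.90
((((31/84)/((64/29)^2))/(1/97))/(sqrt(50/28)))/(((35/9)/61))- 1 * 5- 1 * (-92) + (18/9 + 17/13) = 462786321 * sqrt(14)/20070400 + 1174/13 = 176.58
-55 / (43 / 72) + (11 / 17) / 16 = -1076647 / 11696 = -92.05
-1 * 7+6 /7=-43 /7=-6.14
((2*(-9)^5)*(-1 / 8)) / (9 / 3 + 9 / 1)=19683 / 16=1230.19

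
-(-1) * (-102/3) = -34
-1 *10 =-10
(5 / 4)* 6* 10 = 75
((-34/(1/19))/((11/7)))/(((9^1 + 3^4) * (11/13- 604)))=29393/3881295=0.01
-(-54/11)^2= -2916/121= -24.10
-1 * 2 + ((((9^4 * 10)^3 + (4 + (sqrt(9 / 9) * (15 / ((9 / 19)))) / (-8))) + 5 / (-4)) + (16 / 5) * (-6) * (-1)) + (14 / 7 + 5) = 282429536481022.99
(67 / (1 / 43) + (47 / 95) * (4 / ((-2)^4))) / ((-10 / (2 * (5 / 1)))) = -1094827 / 380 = -2881.12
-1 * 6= -6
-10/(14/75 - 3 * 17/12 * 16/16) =3000/1219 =2.46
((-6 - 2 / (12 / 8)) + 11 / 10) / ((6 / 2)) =-2.08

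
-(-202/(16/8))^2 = -10201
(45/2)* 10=225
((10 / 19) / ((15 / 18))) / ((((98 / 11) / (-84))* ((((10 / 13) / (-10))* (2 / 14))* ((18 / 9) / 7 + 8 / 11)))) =10164 / 19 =534.95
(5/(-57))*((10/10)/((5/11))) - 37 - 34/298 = -316849/8493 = -37.31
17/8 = 2.12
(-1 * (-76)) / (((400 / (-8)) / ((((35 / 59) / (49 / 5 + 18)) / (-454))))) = 133 / 1861627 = 0.00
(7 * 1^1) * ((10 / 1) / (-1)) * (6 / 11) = -38.18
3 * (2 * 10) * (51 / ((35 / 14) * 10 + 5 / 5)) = 1530 / 13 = 117.69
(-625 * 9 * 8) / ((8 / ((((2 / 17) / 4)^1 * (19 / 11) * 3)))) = -320625 / 374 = -857.29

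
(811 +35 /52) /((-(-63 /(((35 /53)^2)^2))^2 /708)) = -38147274640234375 /7284383778129237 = -5.24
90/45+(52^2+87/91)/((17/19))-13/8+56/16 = 37462909/12376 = 3027.06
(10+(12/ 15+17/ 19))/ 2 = 1111/ 190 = 5.85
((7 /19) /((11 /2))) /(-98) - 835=-1221606 /1463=-835.00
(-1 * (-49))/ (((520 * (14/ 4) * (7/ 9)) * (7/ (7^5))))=21609/ 260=83.11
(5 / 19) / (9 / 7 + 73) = 7 / 1976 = 0.00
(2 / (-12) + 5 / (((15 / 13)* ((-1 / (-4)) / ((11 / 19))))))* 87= 32625 / 38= 858.55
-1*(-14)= 14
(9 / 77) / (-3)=-3 / 77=-0.04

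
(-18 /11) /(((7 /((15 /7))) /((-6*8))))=12960 /539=24.04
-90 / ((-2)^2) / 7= -45 / 14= -3.21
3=3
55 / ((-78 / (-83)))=4565 / 78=58.53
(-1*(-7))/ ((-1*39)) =-7/ 39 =-0.18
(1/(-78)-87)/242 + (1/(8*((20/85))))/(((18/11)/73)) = 1922477/82368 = 23.34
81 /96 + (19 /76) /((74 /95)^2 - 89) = 21467023 /25527968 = 0.84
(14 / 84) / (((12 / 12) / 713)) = 713 / 6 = 118.83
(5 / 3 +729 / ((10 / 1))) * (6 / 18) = 2237 / 90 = 24.86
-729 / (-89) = 729 / 89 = 8.19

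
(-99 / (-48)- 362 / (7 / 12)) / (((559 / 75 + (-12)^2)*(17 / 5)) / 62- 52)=805298625 / 56890232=14.16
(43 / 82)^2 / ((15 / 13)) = 24037 / 100860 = 0.24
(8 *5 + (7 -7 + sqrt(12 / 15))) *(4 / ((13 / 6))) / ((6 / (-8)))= -1280 / 13 -64 *sqrt(5) / 65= -100.66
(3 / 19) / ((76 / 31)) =93 / 1444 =0.06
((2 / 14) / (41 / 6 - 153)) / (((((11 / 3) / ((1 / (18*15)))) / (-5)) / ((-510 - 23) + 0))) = -533 / 202587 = -0.00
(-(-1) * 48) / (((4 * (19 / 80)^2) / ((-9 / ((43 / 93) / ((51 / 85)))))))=-38568960 / 15523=-2484.63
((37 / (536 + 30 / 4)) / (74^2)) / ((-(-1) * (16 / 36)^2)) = 81 / 1287008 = 0.00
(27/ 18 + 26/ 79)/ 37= 289/ 5846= 0.05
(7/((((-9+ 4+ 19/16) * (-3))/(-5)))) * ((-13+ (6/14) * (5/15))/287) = 2400/17507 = 0.14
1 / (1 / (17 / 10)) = 17 / 10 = 1.70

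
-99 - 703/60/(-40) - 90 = -452897/2400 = -188.71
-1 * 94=-94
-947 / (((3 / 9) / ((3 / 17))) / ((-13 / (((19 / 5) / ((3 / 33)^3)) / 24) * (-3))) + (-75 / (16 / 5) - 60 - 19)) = 79775280 / 7769509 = 10.27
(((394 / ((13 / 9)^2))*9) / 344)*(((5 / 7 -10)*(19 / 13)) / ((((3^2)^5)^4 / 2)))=-18715 / 1696703111760677396922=-0.00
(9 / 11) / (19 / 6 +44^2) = 0.00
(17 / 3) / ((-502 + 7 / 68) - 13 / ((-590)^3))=-59354531000 / 5257034917587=-0.01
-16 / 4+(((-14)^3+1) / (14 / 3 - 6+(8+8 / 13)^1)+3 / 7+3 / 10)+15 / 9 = -378.28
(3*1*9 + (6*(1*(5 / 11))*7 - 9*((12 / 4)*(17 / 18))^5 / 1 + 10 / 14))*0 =0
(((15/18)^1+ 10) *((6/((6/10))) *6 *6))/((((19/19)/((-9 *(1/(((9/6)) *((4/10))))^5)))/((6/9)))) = -8125000/27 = -300925.93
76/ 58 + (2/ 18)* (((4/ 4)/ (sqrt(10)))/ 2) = 1.33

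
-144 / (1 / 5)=-720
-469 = -469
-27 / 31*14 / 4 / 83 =-189 / 5146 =-0.04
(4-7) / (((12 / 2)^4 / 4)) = -1 / 108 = -0.01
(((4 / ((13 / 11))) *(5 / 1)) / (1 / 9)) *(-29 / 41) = -57420 / 533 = -107.73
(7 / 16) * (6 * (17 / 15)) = 119 / 40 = 2.98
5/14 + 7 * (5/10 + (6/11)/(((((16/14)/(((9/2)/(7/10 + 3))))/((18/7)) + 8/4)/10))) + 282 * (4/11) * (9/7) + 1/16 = 151.91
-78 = -78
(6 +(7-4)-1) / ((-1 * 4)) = -2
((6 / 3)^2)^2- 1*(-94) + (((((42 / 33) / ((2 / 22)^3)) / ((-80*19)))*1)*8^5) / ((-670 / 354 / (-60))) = -7368118538 / 6365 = -1157599.14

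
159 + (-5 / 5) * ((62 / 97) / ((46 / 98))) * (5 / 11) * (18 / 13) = 50452827 / 319033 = 158.14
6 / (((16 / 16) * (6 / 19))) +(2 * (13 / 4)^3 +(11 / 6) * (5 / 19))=160765 / 1824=88.14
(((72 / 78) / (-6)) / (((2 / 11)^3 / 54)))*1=-35937 / 26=-1382.19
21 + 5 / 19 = 404 / 19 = 21.26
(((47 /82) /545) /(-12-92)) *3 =-141 /4647760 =-0.00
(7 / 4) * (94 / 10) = 329 / 20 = 16.45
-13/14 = -0.93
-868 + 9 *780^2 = 5474732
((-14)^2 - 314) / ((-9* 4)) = 59 / 18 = 3.28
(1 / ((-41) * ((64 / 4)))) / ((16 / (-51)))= 51 / 10496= 0.00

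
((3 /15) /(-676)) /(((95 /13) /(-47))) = 47 /24700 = 0.00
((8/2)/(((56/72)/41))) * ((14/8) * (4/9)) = 164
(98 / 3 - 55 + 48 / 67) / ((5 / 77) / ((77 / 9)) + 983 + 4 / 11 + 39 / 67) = -25761505 / 1172605701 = -0.02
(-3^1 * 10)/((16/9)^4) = -98415/32768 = -3.00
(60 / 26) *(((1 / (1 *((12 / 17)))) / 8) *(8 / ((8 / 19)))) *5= 8075 / 208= 38.82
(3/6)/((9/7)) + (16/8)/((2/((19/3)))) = 121/18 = 6.72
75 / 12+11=69 / 4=17.25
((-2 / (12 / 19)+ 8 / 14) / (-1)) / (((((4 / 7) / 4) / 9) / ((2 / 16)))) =327 / 16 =20.44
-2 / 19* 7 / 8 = -7 / 76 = -0.09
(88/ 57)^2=7744/ 3249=2.38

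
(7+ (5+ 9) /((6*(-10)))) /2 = 203 /60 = 3.38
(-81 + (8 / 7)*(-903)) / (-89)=1113 / 89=12.51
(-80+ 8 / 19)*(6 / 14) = -648 / 19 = -34.11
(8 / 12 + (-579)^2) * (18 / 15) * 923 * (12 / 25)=891152808 / 5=178230561.60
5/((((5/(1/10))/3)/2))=3/5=0.60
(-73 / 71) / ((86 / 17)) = -1241 / 6106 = -0.20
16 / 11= 1.45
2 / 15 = 0.13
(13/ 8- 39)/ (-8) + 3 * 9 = 2027/ 64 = 31.67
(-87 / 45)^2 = 841 / 225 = 3.74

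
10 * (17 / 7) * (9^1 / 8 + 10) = 7565 / 28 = 270.18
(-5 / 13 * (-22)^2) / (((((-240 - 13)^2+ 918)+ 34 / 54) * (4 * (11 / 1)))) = -1485 / 22789598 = -0.00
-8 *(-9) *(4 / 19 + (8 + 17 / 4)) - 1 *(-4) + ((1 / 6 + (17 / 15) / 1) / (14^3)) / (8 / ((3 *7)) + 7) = 10403327941 / 11544400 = 901.16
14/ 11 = 1.27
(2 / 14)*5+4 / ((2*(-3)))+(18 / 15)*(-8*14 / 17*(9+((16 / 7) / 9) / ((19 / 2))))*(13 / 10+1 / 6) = -10644563 / 101745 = -104.62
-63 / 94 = -0.67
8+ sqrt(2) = 9.41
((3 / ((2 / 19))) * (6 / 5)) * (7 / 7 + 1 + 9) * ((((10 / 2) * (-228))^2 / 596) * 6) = 733364280 / 149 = 4921907.92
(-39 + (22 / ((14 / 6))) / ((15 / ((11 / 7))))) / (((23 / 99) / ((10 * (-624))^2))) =-7179992202240 / 1127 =-6370889265.52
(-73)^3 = -389017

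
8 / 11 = 0.73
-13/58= -0.22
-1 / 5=-0.20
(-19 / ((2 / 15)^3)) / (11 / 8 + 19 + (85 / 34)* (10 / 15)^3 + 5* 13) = -91125 / 979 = -93.08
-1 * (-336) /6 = 56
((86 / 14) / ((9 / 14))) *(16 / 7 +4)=3784 / 63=60.06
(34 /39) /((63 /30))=340 /819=0.42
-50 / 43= -1.16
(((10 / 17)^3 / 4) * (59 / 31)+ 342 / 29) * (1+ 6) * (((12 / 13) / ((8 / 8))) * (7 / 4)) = 134.45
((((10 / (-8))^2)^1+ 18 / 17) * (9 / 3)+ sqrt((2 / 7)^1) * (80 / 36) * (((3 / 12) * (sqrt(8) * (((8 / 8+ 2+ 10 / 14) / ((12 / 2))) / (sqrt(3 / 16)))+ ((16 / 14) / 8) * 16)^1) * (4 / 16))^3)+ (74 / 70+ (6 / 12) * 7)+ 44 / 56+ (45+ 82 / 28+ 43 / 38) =62.34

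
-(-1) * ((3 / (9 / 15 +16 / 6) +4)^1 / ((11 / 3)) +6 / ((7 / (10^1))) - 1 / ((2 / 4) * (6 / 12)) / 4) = 4804 / 539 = 8.91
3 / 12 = 1 / 4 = 0.25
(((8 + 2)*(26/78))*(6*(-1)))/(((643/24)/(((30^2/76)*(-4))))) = 432000/12217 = 35.36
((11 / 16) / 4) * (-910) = -5005 / 32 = -156.41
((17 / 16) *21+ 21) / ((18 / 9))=693 / 32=21.66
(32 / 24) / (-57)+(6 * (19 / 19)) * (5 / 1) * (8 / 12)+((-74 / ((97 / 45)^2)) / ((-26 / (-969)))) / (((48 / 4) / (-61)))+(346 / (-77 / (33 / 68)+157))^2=96496907527457 / 2091620700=46134.99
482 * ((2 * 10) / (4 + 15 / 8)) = 77120 / 47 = 1640.85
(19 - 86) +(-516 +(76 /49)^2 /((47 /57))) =-65460569 /112847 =-580.08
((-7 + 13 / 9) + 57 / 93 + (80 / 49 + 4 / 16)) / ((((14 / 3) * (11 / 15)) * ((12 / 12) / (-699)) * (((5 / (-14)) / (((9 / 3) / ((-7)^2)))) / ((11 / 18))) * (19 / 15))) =-30780465 / 595448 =-51.69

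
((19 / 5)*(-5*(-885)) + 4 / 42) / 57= 295.00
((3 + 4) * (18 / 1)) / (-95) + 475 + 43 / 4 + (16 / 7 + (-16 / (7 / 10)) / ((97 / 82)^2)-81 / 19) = 11665816363 / 25027940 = 466.11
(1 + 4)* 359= 1795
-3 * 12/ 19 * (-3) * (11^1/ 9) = 6.95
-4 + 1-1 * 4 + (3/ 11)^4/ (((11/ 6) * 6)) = -1127276/ 161051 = -7.00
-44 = -44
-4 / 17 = -0.24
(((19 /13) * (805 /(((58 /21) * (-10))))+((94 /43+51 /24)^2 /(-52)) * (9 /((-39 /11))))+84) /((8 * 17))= 98149648917 /315500816384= 0.31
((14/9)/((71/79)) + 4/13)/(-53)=-0.04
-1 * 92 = -92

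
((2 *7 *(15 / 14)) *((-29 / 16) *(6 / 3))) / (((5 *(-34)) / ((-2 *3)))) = -1.92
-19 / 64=-0.30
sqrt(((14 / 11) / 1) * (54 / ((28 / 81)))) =27 * sqrt(33) / 11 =14.10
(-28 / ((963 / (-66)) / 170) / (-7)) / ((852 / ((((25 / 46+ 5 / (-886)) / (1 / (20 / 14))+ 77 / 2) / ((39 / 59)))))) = -206003431810 / 63395377227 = -3.25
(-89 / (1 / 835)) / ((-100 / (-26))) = -193219 / 10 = -19321.90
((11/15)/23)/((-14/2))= -11/2415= -0.00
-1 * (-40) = 40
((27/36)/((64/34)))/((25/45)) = 459/640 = 0.72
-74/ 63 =-1.17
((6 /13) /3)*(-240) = -480 /13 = -36.92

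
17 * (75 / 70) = 255 / 14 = 18.21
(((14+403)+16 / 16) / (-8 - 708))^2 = 43681 / 128164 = 0.34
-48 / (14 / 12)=-288 / 7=-41.14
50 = 50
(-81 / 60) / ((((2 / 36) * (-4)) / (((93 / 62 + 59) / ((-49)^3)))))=-29403 / 9411920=-0.00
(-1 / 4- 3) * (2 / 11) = -13 / 22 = -0.59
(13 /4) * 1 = 13 /4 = 3.25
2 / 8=1 / 4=0.25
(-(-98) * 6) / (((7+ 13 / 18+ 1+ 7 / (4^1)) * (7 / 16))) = 48384 / 377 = 128.34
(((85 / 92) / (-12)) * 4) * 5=-1.54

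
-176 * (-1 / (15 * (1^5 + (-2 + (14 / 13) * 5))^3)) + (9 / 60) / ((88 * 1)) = 137775281 / 977819040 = 0.14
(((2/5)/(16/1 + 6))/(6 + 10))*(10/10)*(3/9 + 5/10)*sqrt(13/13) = 1/1056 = 0.00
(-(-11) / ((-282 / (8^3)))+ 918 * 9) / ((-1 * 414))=-581063 / 29187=-19.91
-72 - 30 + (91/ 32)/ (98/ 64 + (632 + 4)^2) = -1320279851/ 12943921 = -102.00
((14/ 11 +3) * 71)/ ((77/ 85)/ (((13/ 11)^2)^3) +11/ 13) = 1369100238805/ 5319260672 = 257.39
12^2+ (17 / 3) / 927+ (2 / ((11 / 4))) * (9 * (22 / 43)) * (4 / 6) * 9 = 19623467 / 119583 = 164.10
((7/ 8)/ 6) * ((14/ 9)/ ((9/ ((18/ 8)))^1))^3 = 0.01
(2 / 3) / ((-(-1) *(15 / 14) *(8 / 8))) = 28 / 45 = 0.62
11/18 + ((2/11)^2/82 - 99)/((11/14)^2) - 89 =-2687778407/10805058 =-248.75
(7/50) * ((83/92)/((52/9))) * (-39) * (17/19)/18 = -29631/699200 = -0.04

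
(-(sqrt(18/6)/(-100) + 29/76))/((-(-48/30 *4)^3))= -3625/2490368 + 5 *sqrt(3)/131072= -0.00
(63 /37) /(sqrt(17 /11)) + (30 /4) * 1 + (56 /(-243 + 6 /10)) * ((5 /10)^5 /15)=63 * sqrt(187) /629 + 109073 /14544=8.87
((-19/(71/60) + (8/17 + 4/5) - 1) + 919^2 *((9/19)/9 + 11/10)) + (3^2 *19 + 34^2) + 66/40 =974780.54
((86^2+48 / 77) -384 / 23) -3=13064539 / 1771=7376.93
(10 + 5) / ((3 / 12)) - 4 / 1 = 56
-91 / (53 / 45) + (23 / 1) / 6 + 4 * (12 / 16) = -22397 / 318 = -70.43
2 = 2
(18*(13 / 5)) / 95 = 0.49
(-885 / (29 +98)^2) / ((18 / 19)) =-5605 / 96774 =-0.06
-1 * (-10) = 10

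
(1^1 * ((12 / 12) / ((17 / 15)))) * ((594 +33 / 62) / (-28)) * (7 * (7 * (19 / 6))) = -24512565 / 8432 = -2907.09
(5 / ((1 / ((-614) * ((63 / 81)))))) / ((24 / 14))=-75215 / 54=-1392.87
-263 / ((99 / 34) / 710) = -6348820 / 99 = -64129.49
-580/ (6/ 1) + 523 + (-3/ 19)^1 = 24292/ 57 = 426.18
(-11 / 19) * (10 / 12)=-55 / 114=-0.48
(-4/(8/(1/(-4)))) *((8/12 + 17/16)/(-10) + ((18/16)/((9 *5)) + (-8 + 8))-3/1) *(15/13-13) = 116347/24960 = 4.66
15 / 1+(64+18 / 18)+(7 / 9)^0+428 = 509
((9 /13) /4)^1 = 0.17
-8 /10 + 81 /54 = 7 /10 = 0.70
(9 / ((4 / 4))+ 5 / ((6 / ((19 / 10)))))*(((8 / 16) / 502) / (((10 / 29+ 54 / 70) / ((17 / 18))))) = 2191385 / 245706912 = 0.01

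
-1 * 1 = -1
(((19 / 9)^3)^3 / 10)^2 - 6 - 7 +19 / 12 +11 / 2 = 26009636076340129263229 / 3752365882424978025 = 6931.53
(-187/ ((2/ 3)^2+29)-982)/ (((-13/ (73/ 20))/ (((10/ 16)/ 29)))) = 19119649/ 3196960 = 5.98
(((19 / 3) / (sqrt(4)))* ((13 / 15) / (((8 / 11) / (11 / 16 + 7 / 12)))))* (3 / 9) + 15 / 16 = 262937 / 103680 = 2.54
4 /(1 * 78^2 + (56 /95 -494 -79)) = 380 /523601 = 0.00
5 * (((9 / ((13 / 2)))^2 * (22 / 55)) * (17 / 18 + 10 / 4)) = 13.21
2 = 2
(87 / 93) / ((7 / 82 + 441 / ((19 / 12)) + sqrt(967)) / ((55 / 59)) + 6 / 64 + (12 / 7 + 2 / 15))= 7231649418791397600 / 2296824951170590325047 - 25788504664581120 * sqrt(967) / 2296824951170590325047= 0.00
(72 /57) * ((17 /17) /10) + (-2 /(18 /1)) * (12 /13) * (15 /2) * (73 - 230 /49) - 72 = -7529086 /60515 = -124.42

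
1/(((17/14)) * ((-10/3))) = -21/85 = -0.25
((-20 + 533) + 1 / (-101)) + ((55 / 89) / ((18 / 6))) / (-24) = 512.98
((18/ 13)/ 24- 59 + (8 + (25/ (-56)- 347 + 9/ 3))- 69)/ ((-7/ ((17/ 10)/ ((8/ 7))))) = 1149455/ 11648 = 98.68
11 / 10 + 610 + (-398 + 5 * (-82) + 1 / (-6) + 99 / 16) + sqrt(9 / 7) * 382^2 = -45811 / 240 + 437772 * sqrt(7) / 7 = 165271.38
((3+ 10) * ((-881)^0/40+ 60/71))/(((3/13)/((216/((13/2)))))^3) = 11989845504/355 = 33774212.69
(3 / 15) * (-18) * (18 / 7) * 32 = -10368 / 35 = -296.23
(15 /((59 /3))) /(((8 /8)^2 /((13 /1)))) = 585 /59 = 9.92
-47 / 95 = -0.49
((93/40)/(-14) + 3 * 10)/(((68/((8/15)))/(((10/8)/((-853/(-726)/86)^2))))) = 1356836066289/865854710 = 1567.05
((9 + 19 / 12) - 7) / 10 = 43 / 120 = 0.36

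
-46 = -46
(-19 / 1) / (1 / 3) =-57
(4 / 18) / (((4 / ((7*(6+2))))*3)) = 28 / 27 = 1.04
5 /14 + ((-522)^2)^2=1039465423589 /14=74247530256.36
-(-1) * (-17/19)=-17/19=-0.89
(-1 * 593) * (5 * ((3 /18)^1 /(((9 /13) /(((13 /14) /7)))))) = -501085 /5292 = -94.69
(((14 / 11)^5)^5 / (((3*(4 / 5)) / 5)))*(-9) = -843727421359656995897160499200 / 108347059433883722041830251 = -7787.27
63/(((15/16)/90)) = 6048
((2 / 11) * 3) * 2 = 12 / 11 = 1.09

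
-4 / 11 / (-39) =4 / 429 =0.01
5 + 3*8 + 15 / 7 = 218 / 7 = 31.14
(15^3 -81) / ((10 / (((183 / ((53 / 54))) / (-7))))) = -16275654 / 1855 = -8773.94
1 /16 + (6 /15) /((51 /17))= 47 /240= 0.20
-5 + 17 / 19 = -78 / 19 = -4.11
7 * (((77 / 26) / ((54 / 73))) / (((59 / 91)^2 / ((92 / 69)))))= 25064039 / 281961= 88.89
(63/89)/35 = 9/445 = 0.02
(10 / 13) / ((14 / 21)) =15 / 13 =1.15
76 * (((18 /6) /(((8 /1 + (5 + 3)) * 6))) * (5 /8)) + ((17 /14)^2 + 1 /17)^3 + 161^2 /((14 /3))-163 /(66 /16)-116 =1649264168464931 /305189035536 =5404.07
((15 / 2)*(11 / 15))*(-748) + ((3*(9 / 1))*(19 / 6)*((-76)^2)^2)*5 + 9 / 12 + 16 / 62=1768528439749 / 124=14262326127.01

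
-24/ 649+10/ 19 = 0.49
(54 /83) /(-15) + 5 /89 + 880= 32503273 /36935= 880.01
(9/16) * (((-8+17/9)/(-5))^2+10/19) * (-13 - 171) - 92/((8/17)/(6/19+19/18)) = -326393/684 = -477.18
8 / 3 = 2.67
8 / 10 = 0.80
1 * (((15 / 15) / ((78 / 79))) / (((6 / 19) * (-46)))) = -0.07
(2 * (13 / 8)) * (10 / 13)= 5 / 2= 2.50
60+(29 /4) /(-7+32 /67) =102937 /1748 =58.89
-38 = -38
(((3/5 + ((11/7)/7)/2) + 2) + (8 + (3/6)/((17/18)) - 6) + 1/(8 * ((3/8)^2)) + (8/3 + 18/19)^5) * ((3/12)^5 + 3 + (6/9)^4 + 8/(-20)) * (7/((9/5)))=3622093073896549671827/534501249400903680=6776.58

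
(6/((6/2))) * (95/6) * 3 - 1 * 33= 62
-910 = -910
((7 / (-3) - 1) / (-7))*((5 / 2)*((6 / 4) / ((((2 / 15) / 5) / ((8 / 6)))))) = 625 / 7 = 89.29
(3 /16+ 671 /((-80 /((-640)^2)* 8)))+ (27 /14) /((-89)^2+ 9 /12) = -1524057845069 /3548944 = -429439.81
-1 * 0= 0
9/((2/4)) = 18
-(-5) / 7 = 0.71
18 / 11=1.64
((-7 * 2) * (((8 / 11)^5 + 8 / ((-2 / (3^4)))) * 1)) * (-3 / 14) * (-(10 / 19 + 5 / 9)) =9647334860 / 9179907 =1050.92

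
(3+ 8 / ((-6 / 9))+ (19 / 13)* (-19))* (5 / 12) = -1195 / 78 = -15.32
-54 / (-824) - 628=-258709 / 412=-627.93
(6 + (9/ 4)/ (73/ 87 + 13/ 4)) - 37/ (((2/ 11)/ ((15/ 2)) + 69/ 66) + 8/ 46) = -311640171/ 13431697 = -23.20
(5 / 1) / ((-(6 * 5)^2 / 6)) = -1 / 30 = -0.03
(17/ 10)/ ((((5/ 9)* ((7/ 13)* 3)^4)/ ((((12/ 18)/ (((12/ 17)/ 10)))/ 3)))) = 8254129/ 5834430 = 1.41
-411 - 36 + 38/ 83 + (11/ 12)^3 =-63934391/ 143424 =-445.77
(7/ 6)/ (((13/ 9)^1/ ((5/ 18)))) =35/ 156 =0.22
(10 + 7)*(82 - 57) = 425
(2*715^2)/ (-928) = -511225/ 464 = -1101.78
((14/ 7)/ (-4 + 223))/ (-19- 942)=-2/ 210459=-0.00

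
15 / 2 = 7.50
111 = 111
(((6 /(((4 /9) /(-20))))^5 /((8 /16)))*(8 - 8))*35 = 0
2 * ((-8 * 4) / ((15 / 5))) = -64 / 3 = -21.33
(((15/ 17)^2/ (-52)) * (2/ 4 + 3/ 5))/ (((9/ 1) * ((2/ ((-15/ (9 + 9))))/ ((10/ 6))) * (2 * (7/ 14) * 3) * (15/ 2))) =275/ 4869072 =0.00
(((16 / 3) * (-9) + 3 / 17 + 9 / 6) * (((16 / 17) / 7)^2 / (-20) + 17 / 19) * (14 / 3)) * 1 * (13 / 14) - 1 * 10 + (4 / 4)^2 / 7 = -247363341 / 1306858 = -189.28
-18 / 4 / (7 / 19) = -171 / 14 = -12.21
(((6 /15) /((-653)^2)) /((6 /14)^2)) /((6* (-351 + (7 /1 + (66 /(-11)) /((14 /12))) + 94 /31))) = -10633 /4323493037790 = -0.00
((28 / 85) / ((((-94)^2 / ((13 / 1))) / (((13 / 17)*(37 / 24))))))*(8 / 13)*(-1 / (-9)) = 3367 / 86184135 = 0.00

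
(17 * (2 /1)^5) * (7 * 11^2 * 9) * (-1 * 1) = -4146912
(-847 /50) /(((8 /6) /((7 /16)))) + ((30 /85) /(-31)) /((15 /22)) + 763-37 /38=24237906129 /32041600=756.45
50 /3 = 16.67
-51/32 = -1.59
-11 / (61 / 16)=-176 / 61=-2.89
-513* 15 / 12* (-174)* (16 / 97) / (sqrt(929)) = 1785240* sqrt(929) / 90113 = 603.83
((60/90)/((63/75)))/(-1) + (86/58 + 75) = 138284/1827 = 75.69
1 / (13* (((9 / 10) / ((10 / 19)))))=100 / 2223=0.04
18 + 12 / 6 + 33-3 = 50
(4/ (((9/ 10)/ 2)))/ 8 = 10/ 9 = 1.11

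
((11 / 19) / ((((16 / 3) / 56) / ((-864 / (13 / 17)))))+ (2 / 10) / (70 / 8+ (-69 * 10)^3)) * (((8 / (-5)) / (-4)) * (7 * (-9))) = 1404405266876613288 / 8114172083875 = 173080.54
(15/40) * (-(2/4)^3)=-3/64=-0.05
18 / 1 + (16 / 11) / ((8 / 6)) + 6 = 276 / 11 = 25.09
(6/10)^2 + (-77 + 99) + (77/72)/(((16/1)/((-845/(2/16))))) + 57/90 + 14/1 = -1493449/3600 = -414.85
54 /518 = 0.10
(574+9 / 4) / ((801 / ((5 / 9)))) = 11525 / 28836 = 0.40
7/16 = 0.44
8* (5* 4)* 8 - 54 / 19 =24266 / 19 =1277.16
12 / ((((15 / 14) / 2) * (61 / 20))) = 7.34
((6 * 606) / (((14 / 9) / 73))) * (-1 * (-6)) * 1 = 7166556 / 7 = 1023793.71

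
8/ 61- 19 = -1151/ 61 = -18.87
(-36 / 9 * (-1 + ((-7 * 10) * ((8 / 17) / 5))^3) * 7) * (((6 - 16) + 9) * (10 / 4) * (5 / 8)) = -246722175 / 19652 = -12554.56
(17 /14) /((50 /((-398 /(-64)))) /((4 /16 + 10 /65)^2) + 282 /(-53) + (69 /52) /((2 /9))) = 587383524 /24161732815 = 0.02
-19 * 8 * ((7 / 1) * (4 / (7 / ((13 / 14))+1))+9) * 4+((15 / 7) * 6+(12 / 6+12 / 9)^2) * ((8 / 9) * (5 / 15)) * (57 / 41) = -6413135056 / 860139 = -7455.93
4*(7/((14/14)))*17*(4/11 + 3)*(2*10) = 352240/11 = 32021.82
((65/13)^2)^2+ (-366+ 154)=413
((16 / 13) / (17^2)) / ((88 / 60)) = 120 / 41327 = 0.00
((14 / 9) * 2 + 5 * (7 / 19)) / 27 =0.18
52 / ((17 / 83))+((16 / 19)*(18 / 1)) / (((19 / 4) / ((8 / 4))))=1597244 / 6137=260.26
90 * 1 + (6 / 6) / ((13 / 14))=1184 / 13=91.08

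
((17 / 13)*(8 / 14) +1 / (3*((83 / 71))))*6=6.19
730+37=767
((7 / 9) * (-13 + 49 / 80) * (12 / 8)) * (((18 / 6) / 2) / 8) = -6937 / 2560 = -2.71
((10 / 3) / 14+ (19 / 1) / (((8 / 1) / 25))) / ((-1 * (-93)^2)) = -10015 / 1453032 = -0.01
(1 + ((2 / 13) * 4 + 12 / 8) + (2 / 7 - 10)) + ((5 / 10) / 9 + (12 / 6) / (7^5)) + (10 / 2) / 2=-15901355 / 3932838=-4.04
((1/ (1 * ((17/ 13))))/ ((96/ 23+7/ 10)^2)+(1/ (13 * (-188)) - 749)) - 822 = -1570.97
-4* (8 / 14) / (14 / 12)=-96 / 49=-1.96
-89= -89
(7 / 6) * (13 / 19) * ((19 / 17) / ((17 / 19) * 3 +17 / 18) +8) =7974967 / 1202529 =6.63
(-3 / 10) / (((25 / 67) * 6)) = -67 / 500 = -0.13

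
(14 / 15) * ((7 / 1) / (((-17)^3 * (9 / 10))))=-196 / 132651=-0.00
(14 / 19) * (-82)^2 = 94136 / 19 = 4954.53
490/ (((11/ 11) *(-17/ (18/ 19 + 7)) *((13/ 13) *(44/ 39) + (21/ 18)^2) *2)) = -3462732/ 75259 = -46.01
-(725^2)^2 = -276281640625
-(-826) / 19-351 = -5843 / 19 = -307.53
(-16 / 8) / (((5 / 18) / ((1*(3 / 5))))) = -108 / 25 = -4.32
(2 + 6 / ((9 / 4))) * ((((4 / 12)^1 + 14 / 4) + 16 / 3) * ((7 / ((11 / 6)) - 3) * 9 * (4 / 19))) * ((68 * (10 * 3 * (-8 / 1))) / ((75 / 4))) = -1096704 / 19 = -57721.26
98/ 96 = 49/ 48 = 1.02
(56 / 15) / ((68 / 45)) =42 / 17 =2.47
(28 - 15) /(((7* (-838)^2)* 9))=13 /44241372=0.00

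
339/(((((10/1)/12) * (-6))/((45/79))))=-3051/79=-38.62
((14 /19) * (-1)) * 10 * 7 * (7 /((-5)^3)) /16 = 343 /1900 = 0.18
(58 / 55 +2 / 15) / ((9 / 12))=784 / 495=1.58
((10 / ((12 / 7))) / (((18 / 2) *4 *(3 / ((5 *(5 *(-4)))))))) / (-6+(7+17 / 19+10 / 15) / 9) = 475 / 444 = 1.07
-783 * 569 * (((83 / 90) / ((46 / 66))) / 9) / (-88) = 1369583 / 1840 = 744.34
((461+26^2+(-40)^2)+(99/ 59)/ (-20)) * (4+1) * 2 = 3229561/ 118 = 27369.16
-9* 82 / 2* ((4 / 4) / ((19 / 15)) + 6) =-47601 / 19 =-2505.32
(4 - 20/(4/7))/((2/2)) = -31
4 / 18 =2 / 9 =0.22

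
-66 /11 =-6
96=96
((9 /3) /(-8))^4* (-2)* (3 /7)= -243 /14336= -0.02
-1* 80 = -80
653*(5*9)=29385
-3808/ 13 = -292.92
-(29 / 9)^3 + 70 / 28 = -45133 / 1458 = -30.96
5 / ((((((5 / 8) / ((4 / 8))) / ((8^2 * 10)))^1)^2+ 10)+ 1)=262144 / 576717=0.45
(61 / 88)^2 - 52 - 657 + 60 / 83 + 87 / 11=-449854101 / 642752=-699.89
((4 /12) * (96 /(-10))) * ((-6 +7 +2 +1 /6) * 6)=-304 /5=-60.80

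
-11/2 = -5.50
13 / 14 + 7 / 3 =137 / 42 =3.26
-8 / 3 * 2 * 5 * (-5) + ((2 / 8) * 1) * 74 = 911 / 6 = 151.83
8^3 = 512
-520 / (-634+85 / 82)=42640 / 51903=0.82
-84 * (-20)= 1680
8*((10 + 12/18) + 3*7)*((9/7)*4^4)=583680/7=83382.86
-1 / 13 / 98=-1 / 1274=-0.00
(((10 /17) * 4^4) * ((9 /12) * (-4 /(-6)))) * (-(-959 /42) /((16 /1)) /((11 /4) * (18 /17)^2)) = 93160 /2673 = 34.85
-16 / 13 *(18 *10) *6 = -17280 / 13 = -1329.23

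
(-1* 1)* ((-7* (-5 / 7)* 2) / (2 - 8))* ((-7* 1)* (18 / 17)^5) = -22044960 / 1419857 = -15.53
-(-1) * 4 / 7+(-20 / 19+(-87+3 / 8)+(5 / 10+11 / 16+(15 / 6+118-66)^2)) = 6137857 / 2128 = 2884.33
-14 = -14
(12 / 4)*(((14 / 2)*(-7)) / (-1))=147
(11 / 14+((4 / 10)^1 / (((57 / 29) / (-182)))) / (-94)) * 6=221237 / 31255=7.08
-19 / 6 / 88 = -19 / 528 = -0.04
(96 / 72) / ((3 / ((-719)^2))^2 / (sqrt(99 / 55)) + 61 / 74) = 1289593006074910212884738696 / 797282162539555976208406623 - 5853814988611984 * sqrt(5) / 265760720846518658736135541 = 1.62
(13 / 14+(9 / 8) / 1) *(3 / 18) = 115 / 336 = 0.34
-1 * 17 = -17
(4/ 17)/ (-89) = -4/ 1513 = -0.00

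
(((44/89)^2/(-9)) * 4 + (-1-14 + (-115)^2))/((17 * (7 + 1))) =470859973/4847652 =97.13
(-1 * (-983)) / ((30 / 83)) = 81589 / 30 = 2719.63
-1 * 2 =-2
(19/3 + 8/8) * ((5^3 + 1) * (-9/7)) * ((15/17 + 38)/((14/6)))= -2355804/119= -19796.67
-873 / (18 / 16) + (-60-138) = -974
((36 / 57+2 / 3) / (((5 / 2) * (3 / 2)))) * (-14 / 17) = -4144 / 14535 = -0.29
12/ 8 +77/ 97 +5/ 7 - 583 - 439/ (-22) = -4182919/ 7469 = -560.04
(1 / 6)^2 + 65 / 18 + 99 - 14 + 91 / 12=866 / 9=96.22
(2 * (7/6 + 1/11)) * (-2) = -166/33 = -5.03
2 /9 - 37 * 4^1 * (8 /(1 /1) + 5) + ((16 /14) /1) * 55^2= 96602 /63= 1533.37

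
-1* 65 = -65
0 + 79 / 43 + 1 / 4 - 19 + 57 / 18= -7093 / 516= -13.75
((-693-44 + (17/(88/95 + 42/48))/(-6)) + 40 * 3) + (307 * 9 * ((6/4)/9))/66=-611.60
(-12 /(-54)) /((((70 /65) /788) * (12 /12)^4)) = 10244 /63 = 162.60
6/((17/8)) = 48/17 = 2.82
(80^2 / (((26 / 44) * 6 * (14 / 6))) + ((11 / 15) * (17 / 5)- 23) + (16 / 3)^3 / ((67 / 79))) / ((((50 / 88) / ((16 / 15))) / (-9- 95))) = -21602093151232 / 118715625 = -181965.04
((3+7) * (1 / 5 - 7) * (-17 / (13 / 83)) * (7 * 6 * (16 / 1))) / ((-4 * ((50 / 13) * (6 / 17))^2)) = -1261668226 / 1875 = -672889.72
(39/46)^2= 1521/2116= 0.72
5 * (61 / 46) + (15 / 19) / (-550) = 159328 / 24035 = 6.63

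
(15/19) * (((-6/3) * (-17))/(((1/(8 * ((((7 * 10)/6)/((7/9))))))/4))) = 244800/19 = 12884.21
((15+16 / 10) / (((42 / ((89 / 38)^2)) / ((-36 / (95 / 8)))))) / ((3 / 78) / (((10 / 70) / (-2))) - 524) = 34187036 / 2728338725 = 0.01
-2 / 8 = -1 / 4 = -0.25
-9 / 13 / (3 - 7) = 9 / 52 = 0.17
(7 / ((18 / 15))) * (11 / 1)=385 / 6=64.17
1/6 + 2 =13/6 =2.17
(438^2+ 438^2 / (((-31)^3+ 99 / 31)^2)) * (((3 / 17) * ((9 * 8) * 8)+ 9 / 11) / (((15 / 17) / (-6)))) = -313448955283655937378 / 2344947522731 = -133669923.21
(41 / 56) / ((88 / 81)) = 3321 / 4928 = 0.67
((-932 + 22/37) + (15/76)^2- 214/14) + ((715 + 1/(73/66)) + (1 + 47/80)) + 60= -169.16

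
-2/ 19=-0.11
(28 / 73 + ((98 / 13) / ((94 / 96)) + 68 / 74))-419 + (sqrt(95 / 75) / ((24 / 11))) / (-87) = -676625307 / 1650311-11*sqrt(285) / 31320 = -410.00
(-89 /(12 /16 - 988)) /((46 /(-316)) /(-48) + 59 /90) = 40498560 /295863029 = 0.14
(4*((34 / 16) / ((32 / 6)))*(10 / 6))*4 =85 / 8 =10.62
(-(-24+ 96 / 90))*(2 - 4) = -688 / 15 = -45.87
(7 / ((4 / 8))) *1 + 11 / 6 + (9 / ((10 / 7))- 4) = 272 / 15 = 18.13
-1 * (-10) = 10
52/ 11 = 4.73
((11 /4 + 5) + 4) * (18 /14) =423 /28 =15.11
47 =47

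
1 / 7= 0.14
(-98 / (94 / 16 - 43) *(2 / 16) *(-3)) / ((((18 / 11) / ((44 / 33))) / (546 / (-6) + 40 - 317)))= 296.82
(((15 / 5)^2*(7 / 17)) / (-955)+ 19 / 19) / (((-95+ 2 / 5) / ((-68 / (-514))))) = -32344 / 23218151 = -0.00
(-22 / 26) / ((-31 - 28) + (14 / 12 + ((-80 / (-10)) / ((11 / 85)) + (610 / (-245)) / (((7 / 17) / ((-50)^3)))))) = -249018 / 222437672717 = -0.00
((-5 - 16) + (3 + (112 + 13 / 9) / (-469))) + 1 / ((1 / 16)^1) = -9463 / 4221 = -2.24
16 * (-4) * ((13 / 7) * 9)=-7488 / 7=-1069.71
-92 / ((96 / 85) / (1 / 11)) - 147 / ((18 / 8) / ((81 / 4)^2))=-7074713 / 264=-26798.16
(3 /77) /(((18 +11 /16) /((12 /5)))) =576 /115115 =0.01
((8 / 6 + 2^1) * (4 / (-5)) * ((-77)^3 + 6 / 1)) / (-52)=-913054 / 39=-23411.64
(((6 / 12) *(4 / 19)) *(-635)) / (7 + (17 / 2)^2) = -5080 / 6023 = -0.84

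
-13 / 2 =-6.50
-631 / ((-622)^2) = -0.00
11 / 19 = 0.58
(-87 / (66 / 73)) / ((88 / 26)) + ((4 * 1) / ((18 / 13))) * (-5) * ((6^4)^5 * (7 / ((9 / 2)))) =-79521897448954948481 / 968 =-82150720505118748.43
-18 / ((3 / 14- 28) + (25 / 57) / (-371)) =761292 / 1175219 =0.65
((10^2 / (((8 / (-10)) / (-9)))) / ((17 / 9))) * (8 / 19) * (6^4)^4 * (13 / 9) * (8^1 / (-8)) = -330069859172352000 / 323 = -1021888108892730.65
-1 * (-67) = 67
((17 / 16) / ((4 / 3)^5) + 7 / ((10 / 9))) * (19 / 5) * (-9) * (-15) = 275353263 / 81920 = 3361.25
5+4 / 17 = 89 / 17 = 5.24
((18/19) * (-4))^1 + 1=-53/19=-2.79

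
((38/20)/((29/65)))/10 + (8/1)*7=32727/580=56.43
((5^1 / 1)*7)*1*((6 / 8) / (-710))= -21 / 568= -0.04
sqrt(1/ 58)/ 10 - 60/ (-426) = sqrt(58)/ 580 + 10/ 71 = 0.15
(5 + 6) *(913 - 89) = 9064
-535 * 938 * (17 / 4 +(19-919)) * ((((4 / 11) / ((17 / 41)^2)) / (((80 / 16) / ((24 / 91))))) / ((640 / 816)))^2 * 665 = 893654038365842664 / 147744025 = 6048664495.00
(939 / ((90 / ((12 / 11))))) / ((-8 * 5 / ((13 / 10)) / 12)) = -12207 / 2750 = -4.44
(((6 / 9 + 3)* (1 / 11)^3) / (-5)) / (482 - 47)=-1 / 789525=-0.00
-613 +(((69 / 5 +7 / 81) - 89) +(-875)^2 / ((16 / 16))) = 309799439 / 405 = 764936.89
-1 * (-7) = 7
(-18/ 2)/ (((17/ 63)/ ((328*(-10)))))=1859760/ 17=109397.65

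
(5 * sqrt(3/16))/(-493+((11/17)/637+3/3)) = -54145 * sqrt(3)/21311428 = -0.00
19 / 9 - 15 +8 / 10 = -544 / 45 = -12.09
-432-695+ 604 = -523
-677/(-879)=677/879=0.77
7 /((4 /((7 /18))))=49 /72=0.68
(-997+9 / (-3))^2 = 1000000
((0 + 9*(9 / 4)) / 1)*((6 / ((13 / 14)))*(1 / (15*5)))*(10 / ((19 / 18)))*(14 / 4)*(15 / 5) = 214326 / 1235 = 173.54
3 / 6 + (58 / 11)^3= 391555 / 2662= 147.09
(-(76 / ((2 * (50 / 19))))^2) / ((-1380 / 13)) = 1694173 / 862500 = 1.96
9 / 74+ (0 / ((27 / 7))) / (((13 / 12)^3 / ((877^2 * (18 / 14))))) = 0.12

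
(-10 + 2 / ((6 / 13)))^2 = 289 / 9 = 32.11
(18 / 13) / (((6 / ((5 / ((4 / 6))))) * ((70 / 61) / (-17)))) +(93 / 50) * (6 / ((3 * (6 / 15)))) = -29739 / 1820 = -16.34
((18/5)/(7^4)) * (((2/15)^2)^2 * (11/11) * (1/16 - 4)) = -2/1071875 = -0.00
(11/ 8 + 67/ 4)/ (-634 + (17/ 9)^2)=-2349/ 81704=-0.03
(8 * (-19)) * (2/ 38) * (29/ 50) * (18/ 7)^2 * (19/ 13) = -714096/ 15925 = -44.84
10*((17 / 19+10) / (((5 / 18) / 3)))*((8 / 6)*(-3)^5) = -7243344 / 19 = -381228.63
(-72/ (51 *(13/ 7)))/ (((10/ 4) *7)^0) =-168/ 221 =-0.76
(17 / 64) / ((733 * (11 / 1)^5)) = 17 / 7555224512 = 0.00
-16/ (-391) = 16/ 391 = 0.04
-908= -908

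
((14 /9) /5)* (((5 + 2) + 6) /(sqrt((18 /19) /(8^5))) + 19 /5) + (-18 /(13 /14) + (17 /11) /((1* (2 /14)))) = -237587 /32175 + 23296* sqrt(19) /135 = 744.80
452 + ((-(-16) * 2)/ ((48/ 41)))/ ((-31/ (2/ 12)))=126067/ 279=451.85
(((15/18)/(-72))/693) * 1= -5/299376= -0.00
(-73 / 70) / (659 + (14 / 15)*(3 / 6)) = -219 / 138488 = -0.00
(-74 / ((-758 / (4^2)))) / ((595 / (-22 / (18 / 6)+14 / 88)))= -140156 / 7441665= -0.02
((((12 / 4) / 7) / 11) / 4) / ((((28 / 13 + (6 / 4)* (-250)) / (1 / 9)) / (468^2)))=-237276 / 373219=-0.64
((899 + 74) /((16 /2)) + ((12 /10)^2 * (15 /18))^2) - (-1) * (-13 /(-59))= 1454767 /11800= 123.29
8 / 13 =0.62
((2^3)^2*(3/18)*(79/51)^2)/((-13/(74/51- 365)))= 3702860192/5173389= 715.75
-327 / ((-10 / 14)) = 2289 / 5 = 457.80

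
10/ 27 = 0.37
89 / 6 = 14.83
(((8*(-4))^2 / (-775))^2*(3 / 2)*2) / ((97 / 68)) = 3.67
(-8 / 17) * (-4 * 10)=18.82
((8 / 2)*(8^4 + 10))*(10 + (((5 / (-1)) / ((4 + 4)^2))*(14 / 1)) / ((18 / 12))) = 913585 / 6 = 152264.17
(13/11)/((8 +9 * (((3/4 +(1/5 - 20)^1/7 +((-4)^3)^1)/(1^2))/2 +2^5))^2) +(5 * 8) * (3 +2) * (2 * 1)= 633039600/1580051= 400.65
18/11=1.64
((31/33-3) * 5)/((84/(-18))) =170/77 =2.21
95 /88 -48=-4129 /88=-46.92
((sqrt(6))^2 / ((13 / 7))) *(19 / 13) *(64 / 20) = 12768 / 845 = 15.11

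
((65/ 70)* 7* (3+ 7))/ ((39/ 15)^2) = 125/ 13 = 9.62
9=9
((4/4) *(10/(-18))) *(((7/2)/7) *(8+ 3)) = -55/18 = -3.06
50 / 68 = 25 / 34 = 0.74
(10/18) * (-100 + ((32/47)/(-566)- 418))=-34449670/119709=-287.78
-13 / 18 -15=-283 / 18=-15.72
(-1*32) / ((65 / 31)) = -992 / 65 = -15.26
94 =94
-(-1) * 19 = 19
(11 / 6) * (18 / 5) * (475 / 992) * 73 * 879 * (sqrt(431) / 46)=201163545 * sqrt(431) / 45632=91520.51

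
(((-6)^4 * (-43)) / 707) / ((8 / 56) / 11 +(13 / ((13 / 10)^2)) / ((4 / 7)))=-166023 / 28381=-5.85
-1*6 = -6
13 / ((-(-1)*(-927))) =-13 / 927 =-0.01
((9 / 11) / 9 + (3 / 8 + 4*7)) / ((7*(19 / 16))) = 5010 / 1463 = 3.42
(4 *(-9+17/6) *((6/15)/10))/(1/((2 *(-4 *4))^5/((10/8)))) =9932111872/375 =26485631.66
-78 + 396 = 318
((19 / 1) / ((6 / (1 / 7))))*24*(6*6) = 2736 / 7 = 390.86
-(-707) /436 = 707 /436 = 1.62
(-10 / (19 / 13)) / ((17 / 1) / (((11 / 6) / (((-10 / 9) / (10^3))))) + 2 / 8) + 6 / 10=-2099913 / 75145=-27.94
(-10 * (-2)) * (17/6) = 170/3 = 56.67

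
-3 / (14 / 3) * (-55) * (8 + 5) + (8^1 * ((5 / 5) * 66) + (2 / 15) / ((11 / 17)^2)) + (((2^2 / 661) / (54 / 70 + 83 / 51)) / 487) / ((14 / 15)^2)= 1235844016575976 / 1250903239905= 987.96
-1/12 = -0.08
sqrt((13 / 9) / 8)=sqrt(26) / 12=0.42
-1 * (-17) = 17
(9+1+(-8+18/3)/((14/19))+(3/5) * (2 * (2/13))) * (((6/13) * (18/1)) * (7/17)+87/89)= 294050889/8949395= 32.86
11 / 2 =5.50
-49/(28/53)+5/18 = -3329/36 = -92.47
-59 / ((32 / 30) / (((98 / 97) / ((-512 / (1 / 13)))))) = 43365 / 5165056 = 0.01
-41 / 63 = -0.65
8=8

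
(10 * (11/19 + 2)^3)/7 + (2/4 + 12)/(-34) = 11257285/466412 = 24.14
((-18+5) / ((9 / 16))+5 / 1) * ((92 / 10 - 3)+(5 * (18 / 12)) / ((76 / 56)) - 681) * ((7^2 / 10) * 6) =507821447 / 1425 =356365.93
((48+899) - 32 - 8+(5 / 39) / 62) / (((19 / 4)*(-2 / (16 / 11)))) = -35090096 / 252681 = -138.87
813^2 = 660969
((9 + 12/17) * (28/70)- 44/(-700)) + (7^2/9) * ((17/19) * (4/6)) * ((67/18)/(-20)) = 183551371/54942300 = 3.34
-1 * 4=-4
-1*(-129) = 129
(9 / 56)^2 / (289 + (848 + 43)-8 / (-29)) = 2349 / 107339008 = 0.00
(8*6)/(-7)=-48/7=-6.86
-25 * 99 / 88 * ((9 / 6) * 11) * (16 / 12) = -2475 / 4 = -618.75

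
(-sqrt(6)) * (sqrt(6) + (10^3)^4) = -1000000000000 * sqrt(6) - 6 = -2449489742789.18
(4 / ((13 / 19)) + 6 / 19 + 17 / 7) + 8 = 16.59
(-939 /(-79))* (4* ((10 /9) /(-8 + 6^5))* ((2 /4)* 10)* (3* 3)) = 23475 /76709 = 0.31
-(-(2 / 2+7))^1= 8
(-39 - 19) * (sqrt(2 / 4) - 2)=116 - 29 * sqrt(2)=74.99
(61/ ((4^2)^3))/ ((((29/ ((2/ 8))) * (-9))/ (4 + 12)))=-61/ 267264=-0.00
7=7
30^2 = 900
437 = 437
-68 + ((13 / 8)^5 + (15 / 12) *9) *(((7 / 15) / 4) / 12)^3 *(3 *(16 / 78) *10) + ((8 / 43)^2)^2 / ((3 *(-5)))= -462043876774061155541 / 6794767672698470400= -68.00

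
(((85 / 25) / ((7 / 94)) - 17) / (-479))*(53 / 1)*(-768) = 2435.20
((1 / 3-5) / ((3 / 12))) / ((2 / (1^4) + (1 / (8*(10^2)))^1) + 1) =-6.22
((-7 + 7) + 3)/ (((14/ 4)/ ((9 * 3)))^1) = 23.14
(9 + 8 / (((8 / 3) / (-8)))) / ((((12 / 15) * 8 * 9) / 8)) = -25 / 12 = -2.08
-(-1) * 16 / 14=1.14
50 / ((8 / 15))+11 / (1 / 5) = 595 / 4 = 148.75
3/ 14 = 0.21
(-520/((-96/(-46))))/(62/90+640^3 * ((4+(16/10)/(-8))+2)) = -22425/136839168062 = -0.00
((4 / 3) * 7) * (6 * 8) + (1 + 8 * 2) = 465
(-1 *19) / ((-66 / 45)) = 285 / 22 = 12.95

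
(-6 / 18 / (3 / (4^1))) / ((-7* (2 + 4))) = 2 / 189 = 0.01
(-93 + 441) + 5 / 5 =349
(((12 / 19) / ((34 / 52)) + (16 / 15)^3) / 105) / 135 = 0.00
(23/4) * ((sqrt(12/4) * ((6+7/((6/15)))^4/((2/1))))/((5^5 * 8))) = 112232663 * sqrt(3)/3200000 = 60.75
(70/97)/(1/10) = 700/97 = 7.22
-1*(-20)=20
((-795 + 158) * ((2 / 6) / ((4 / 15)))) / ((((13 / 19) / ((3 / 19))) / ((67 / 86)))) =-49245 / 344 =-143.15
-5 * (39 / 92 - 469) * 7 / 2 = 1508815 / 184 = 8200.08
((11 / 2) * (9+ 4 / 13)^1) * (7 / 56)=1331 / 208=6.40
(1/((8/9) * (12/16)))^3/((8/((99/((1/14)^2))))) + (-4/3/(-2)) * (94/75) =29472833/3600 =8186.90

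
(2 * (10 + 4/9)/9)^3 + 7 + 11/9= 11014298/531441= 20.73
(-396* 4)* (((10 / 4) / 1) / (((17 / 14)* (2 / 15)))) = -415800 / 17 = -24458.82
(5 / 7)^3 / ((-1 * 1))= -125 / 343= -0.36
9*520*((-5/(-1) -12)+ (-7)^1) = -65520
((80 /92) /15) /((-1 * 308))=-0.00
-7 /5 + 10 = 43 /5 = 8.60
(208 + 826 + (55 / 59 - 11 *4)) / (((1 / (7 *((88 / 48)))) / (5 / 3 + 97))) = 666267140 / 531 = 1254740.38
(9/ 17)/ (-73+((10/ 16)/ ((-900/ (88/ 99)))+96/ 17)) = -14580/ 1854917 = -0.01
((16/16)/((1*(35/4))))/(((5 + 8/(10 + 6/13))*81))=34/138915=0.00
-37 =-37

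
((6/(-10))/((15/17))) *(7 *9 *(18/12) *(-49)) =157437/50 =3148.74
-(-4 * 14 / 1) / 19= 56 / 19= 2.95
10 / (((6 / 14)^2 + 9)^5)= 282475249 / 1845281250000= 0.00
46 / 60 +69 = 2093 / 30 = 69.77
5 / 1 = 5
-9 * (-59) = 531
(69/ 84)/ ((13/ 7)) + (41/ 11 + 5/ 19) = 48175/ 10868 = 4.43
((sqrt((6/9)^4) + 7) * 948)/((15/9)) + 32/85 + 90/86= 15481933/3655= 4235.82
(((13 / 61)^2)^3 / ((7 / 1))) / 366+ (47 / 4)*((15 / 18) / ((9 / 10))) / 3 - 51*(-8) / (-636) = 1127656999035530431 / 377770259861068284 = 2.99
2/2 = 1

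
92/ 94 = 46/ 47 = 0.98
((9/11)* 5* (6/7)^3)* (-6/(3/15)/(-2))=145800/3773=38.64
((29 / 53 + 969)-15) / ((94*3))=3.38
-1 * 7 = -7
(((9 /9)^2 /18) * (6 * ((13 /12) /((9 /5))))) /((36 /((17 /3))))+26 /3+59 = 2368897 /34992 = 67.70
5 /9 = 0.56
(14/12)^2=49/36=1.36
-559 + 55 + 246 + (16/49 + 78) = -8804/49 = -179.67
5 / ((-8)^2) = 5 / 64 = 0.08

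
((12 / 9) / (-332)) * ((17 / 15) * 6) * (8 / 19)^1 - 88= -88.01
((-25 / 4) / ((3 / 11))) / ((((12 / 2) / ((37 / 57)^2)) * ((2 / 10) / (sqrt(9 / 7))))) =-1882375 * sqrt(7) / 545832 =-9.12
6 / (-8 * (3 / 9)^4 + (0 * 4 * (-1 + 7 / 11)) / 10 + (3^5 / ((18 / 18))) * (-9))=-0.00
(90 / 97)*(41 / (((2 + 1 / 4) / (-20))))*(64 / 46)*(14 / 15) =-2938880 / 6693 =-439.10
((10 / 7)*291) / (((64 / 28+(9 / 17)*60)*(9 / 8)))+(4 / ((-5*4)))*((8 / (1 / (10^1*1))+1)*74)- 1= -18066061 / 15195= -1188.95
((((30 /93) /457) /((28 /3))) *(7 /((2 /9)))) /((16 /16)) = 135 /56668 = 0.00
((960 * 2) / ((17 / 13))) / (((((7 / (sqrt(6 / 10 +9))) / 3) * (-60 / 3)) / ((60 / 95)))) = -179712 * sqrt(15) / 11305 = -61.57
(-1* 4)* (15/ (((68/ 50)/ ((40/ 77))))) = -30000/ 1309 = -22.92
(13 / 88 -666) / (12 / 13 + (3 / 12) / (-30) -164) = 11426025 / 2798543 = 4.08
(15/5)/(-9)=-1/3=-0.33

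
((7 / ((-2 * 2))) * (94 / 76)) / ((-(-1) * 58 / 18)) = -2961 / 4408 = -0.67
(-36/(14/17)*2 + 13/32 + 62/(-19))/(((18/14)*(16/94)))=-2006665/4864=-412.55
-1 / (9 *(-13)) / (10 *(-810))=-1 / 947700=-0.00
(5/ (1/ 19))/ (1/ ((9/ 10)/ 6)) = 57/ 4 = 14.25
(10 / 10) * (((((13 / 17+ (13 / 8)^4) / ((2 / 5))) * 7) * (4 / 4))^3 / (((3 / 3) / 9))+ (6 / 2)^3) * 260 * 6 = 11768693908896472173397785 / 337618789203968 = 34857935296.33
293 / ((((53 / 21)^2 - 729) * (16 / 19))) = -2455047 / 5098880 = -0.48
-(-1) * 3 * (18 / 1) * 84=4536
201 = 201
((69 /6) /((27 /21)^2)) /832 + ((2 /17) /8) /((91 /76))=331105 /16039296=0.02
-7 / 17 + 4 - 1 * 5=-24 / 17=-1.41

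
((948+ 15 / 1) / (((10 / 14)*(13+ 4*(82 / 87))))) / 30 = 195489 / 72950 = 2.68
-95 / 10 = -9.50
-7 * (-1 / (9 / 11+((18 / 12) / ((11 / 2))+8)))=77 / 100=0.77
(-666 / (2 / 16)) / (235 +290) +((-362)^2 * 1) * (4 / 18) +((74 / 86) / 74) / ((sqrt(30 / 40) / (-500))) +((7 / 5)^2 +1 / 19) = 871199132 / 29925 -500 * sqrt(3) / 129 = 29106.04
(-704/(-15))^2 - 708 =336316/225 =1494.74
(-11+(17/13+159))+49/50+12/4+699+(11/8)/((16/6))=17738309/20800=852.80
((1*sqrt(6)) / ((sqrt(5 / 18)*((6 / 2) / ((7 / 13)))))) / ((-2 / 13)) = -7*sqrt(15) / 5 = -5.42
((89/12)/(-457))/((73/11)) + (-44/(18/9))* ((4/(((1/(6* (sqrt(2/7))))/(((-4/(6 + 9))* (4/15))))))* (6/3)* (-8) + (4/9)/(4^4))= -45056* sqrt(14)/525- 390467/9607968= -321.15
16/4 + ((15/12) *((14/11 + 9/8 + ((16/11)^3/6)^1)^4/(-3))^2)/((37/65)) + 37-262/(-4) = 1363.31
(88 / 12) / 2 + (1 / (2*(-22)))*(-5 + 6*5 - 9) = 109 / 33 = 3.30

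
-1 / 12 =-0.08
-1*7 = -7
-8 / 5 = -1.60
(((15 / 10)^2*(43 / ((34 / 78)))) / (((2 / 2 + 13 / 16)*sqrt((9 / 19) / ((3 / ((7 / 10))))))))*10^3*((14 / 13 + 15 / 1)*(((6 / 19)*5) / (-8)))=-63855000*sqrt(3990) / 3451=-1168789.76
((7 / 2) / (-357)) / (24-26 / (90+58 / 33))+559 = 1023671906 / 1831257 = 559.00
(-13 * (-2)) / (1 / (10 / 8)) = 65 / 2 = 32.50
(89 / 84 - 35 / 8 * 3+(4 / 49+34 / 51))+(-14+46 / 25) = -23.48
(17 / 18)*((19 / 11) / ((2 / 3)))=323 / 132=2.45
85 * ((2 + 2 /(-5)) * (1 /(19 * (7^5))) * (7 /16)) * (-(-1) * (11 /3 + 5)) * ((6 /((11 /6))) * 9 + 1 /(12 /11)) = 46631 /950796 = 0.05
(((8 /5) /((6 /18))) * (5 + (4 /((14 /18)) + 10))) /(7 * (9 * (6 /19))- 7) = 64296 /8575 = 7.50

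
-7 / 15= -0.47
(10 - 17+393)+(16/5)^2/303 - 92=2227306/7575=294.03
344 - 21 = 323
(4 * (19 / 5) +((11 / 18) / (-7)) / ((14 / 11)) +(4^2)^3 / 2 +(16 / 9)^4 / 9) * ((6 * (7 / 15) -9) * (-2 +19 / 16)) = 48139782559817 / 4629441600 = 10398.62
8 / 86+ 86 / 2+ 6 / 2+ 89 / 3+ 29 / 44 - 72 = 25081 / 5676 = 4.42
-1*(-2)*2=4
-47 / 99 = -0.47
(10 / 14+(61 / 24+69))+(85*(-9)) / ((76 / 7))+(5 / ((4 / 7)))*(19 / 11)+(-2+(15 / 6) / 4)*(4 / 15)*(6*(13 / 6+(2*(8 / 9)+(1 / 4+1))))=2886883 / 526680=5.48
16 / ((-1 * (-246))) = 8 / 123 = 0.07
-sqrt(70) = -8.37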